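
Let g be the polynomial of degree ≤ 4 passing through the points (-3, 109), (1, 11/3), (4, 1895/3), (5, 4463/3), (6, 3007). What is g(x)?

g(x) = 2x^4 + 2x^3 - (1/3)x^2 - x + 1

Write g(x) = ax^4 + bx^3 + cx^2 + dx + e. Substituting each data point gives a linear system:
  81a - 27b + 9c - 3d + e = 109
  a + b + c + d + e = 11/3
  256a + 64b + 16c + 4d + e = 1895/3
  625a + 125b + 25c + 5d + e = 4463/3
  1296a + 216b + 36c + 6d + e = 3007
Solving the system yields a = 2, b = 2, c = -1/3, d = -1, e = 1.
So g(x) = 2x⁴ + 2x³ - (1/3)x² - x + 1.
Check: g(5) = 4463/3. ✓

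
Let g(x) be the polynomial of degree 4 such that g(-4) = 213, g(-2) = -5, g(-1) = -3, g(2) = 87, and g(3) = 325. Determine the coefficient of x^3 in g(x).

Write g(x) = ax^4 + bx^3 + cx^2 + dx + e. Substituting each data point gives a linear system:
  256a - 64b + 16c - 4d + e = 213
  16a - 8b + 4c - 2d + e = -5
  a - b + c - d + e = -3
  16a + 8b + 4c + 2d + e = 87
  81a + 27b + 9c + 3d + e = 325
Solving the system yields a = 2, b = 5, c = 2, d = 3, e = 1.
So g(x) = 2x^4 + 5x^3 + 2x^2 + 3x + 1.
The coefficient of x^3 is 5.

5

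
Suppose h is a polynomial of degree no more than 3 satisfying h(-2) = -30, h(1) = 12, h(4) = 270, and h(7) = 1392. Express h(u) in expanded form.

h(u) = 4u^3 + 2u + 6

Using the Lagrange interpolation formula with nodes -2, 1, 4, 7:
  L_0(u) = (u - 1)(u - 4)(u - 7) / -162
  L_1(u) = (u + 2)(u - 4)(u - 7) / 54
  L_2(u) = (u + 2)(u - 1)(u - 7) / -54
  L_3(u) = (u + 2)(u - 1)(u - 4) / 162
Then h(u) = -30·L_0(u) + 12·L_1(u) + 270·L_2(u) + 1392·L_3(u).
Expanding and collecting terms gives h(u) = 4u^3 + 2u + 6.
Check: h(-2) = -30. ✓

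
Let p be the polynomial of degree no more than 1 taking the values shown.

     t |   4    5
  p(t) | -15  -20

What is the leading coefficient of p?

Write p(t) = at + b. Substituting each data point gives a linear system:
  4a + b = -15
  5a + b = -20
Solving the system yields a = -5, b = 5.
So p(t) = -5t + 5.
The leading coefficient is -5.

-5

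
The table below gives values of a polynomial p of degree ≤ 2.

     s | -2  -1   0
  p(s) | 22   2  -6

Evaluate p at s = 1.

-2

Write p(s) = as^2 + bs + c. Substituting each data point gives a linear system:
  4a - 2b + c = 22
  a - b + c = 2
  c = -6
Solving the system yields a = 6, b = -2, c = -6.
So p(s) = 6s² - 2s - 6.
Then p(1) = -2.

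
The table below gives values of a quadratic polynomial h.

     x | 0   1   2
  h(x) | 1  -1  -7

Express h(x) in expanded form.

Write h(x) = ax^2 + bx + c. Substituting each data point gives a linear system:
  c = 1
  a + b + c = -1
  4a + 2b + c = -7
Solving the system yields a = -2, b = 0, c = 1.
So h(x) = -2x^2 + 1.
Check: h(2) = -7. ✓

h(x) = -2x^2 + 1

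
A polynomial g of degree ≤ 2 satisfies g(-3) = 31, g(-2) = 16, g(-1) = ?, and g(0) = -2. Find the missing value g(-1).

On equispaced nodes a degree-2 polynomial has vanishing third forward difference, so
  - g(-3) + 3·g(-2) - 3·g(-1) + g(0) = 0.
Substituting the known values and solving for g(-1):
  -3·g(-1) = -15
  g(-1) = 5.

5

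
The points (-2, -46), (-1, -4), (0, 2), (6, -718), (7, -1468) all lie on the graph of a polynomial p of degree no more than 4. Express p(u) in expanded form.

Write p(u) = au^4 + bu^3 + cu^2 + du + e. Substituting each data point gives a linear system:
  16a - 8b + 4c - 2d + e = -46
  a - b + c - d + e = -4
  e = 2
  1296a + 216b + 36c + 6d + e = -718
  2401a + 343b + 49c + 7d + e = -1468
Solving the system yields a = -1, b = 3, c = -2, d = 0, e = 2.
So p(u) = -u^4 + 3u^3 - 2u^2 + 2.
Check: p(7) = -1468. ✓

p(u) = -u^4 + 3u^3 - 2u^2 + 2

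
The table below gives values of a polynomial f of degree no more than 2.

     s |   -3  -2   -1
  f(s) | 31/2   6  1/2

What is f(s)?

Write f(s) = as^2 + bs + c. Substituting each data point gives a linear system:
  9a - 3b + c = 31/2
  4a - 2b + c = 6
  a - b + c = 1/2
Solving the system yields a = 2, b = 1/2, c = -1.
So f(s) = 2s^2 + (1/2)s - 1.
Check: f(-3) = 31/2. ✓

f(s) = 2s^2 + (1/2)s - 1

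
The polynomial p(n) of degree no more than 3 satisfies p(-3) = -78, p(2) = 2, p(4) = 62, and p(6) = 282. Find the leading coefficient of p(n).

Write p(n) = an^3 + bn^2 + cn + d. Substituting each data point gives a linear system:
  -27a + 9b - 3c + d = -78
  8a + 4b + 2c + d = 2
  64a + 16b + 4c + d = 62
  216a + 36b + 6c + d = 282
Solving the system yields a = 2, b = -4, c = -2, d = 6.
So p(n) = 2n³ - 4n² - 2n + 6.
The leading coefficient is 2.

2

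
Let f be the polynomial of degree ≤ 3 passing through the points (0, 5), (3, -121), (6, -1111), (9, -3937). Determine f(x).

Using the Lagrange interpolation formula with nodes 0, 3, 6, 9:
  L_0(x) = (x - 3)(x - 6)(x - 9) / -162
  L_1(x) = x(x - 6)(x - 9) / 54
  L_2(x) = x(x - 3)(x - 9) / -54
  L_3(x) = x(x - 3)(x - 6) / 162
Then f(x) = 5·L_0(x) - 121·L_1(x) - 1111·L_2(x) - 3937·L_3(x).
Expanding and collecting terms gives f(x) = -6x^3 + 6x^2 - 6x + 5.
Check: f(9) = -3937. ✓

f(x) = -6x^3 + 6x^2 - 6x + 5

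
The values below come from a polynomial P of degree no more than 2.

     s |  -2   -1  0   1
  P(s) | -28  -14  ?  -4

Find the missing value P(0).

-6

The 3 known points determine the degree-2 polynomial uniquely.
Write P(s) = as^2 + bs + c. Substituting each data point gives a linear system:
  4a - 2b + c = -28
  a - b + c = -14
  a + b + c = -4
Solving the system yields a = -3, b = 5, c = -6.
So P(s) = -3s^2 + 5s - 6.
Then P(0) = -6.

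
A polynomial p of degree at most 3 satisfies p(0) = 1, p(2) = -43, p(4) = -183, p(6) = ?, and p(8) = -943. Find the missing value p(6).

The 4 known points determine the degree-3 polynomial uniquely.
Write p(s) = as^3 + bs^2 + cs + d. Substituting each data point gives a linear system:
  d = 1
  8a + 4b + 2c + d = -43
  64a + 16b + 4c + d = -183
  512a + 64b + 8c + d = -943
Solving the system yields a = -1, b = -6, c = -6, d = 1.
So p(s) = -s^3 - 6s^2 - 6s + 1.
Then p(6) = -467.

-467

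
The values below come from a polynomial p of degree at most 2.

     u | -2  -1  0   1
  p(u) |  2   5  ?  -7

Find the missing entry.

The 3 known points determine the degree-2 polynomial uniquely.
Write p(u) = au^2 + bu + c. Substituting each data point gives a linear system:
  4a - 2b + c = 2
  a - b + c = 5
  a + b + c = -7
Solving the system yields a = -3, b = -6, c = 2.
So p(u) = -3u² - 6u + 2.
Then p(0) = 2.

2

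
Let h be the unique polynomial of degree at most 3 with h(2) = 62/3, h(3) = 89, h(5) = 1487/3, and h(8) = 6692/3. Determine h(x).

Write h(x) = ax^3 + bx^2 + cx + d. Substituting each data point gives a linear system:
  8a + 4b + 2c + d = 62/3
  27a + 9b + 3c + d = 89
  125a + 25b + 5c + d = 1487/3
  512a + 64b + 8c + d = 6692/3
Solving the system yields a = 5, b = -5, c = -5/3, d = 4.
So h(x) = 5x³ - 5x² - (5/3)x + 4.
Check: h(8) = 6692/3. ✓

h(x) = 5x^3 - 5x^2 - (5/3)x + 4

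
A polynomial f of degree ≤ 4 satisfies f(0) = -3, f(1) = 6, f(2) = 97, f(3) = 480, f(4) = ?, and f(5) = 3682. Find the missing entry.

1509

The 5 known points determine the degree-4 polynomial uniquely.
Write f(x) = ax^4 + bx^3 + cx^2 + dx + e. Substituting each data point gives a linear system:
  e = -3
  a + b + c + d + e = 6
  16a + 8b + 4c + 2d + e = 97
  81a + 27b + 9c + 3d + e = 480
  625a + 125b + 25c + 5d + e = 3682
Solving the system yields a = 6, b = -1, c = 2, d = 2, e = -3.
So f(x) = 6x^4 - x^3 + 2x^2 + 2x - 3.
Then f(4) = 1509.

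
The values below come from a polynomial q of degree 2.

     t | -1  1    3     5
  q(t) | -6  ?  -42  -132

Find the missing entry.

On equispaced nodes a degree-2 polynomial has vanishing third forward difference, so
  - q(-1) + 3·q(1) - 3·q(3) + q(5) = 0.
Substituting the known values and solving for q(1):
  3·q(1) = 0
  q(1) = 0.

0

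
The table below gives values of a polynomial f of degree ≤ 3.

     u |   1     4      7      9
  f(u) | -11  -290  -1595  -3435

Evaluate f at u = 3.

-123

Using the Lagrange interpolation formula with nodes 1, 4, 7, 9:
  L_0(u) = (u - 4)(u - 7)(u - 9) / -144
  L_1(u) = (u - 1)(u - 7)(u - 9) / 45
  L_2(u) = (u - 1)(u - 4)(u - 9) / -36
  L_3(u) = (u - 1)(u - 4)(u - 7) / 80
Then f(u) = -11·L_0(u) - 290·L_1(u) - 1595·L_2(u) - 3435·L_3(u).
Expanding and collecting terms gives f(u) = -5u^3 + 3u^2 - 3u - 6.
Evaluating at u = 3: f(3) = -123.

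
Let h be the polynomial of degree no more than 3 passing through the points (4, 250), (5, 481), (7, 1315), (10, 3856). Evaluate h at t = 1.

13

Write h(t) = at^3 + bt^2 + ct + d. Substituting each data point gives a linear system:
  64a + 16b + 4c + d = 250
  125a + 25b + 5c + d = 481
  343a + 49b + 7c + d = 1315
  1000a + 100b + 10c + d = 3856
Solving the system yields a = 4, b = -2, c = 5, d = 6.
So h(t) = 4t³ - 2t² + 5t + 6.
Then h(1) = 13.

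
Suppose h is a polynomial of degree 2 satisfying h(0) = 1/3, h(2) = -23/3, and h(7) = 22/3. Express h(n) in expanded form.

h(n) = n^2 - 6n + 1/3

Write h(n) = an^2 + bn + c. Substituting each data point gives a linear system:
  c = 1/3
  4a + 2b + c = -23/3
  49a + 7b + c = 22/3
Solving the system yields a = 1, b = -6, c = 1/3.
So h(n) = n² - 6n + 1/3.
Check: h(2) = -23/3. ✓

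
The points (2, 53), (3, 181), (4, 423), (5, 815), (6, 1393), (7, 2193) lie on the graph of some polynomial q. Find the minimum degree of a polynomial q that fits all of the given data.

3

Forward differences of the values at x = 2, 3, 4, 5, 6, 7:
  q  : 53  181  423  815  1393  2193
  Δ  : 128  242  392  578  800
  Δ^2: 114  150  186  222
  Δ^3: 36  36  36
  Δ^4: 0  0
  Δ^5: 0
The third differences are constant (36) and nonzero, while all higher differences vanish, so the minimal degree is 3.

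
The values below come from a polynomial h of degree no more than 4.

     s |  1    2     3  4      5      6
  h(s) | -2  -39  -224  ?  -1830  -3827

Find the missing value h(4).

-737

On equispaced nodes a degree-4 polynomial has vanishing fifth forward difference, so
  - h(1) + 5·h(2) - 10·h(3) + 10·h(4) - 5·h(5) + h(6) = 0.
Substituting the known values and solving for h(4):
  10·h(4) = -7370
  h(4) = -737.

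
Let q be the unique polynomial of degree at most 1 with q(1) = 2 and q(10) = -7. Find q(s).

q(s) = -s + 3

Write q(s) = as + b. Substituting each data point gives a linear system:
  a + b = 2
  10a + b = -7
Solving the system yields a = -1, b = 3.
So q(s) = -s + 3.
Check: q(1) = 2. ✓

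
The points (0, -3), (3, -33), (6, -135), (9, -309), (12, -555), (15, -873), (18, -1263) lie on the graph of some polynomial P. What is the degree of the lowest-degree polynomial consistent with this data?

2

Forward differences of the values at x = 0, 3, 6, 9, 12, 15, 18:
  P  : -3  -33  -135  -309  -555  -873  -1263
  Δ  : -30  -102  -174  -246  -318  -390
  Δ^2: -72  -72  -72  -72  -72
  Δ^3: 0  0  0  0
  Δ^4: 0  0  0
  Δ^5: 0  0
  Δ^6: 0
The second differences are constant (-72) and nonzero, while all higher differences vanish, so the minimal degree is 2.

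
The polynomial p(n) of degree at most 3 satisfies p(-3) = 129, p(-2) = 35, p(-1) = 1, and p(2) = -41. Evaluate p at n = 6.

-1077

Using the Lagrange interpolation formula with nodes -3, -2, -1, 2:
  L_0(n) = (n + 2)(n + 1)(n - 2) / -10
  L_1(n) = (n + 3)(n + 1)(n - 2) / 4
  L_2(n) = (n + 3)(n + 2)(n - 2) / -6
  L_3(n) = (n + 3)(n + 2)(n + 1) / 60
Then p(n) = 129·L_0(n) + 35·L_1(n) + 1·L_2(n) - 41·L_3(n).
Expanding and collecting terms gives p(n) = -5n³ + n - 3.
Evaluating at n = 6: p(6) = -1077.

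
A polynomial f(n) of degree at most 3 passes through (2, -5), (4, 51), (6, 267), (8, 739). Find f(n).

f(n) = 2n^3 - 4n^2 - 4n + 3

Write f(n) = an^3 + bn^2 + cn + d. Substituting each data point gives a linear system:
  8a + 4b + 2c + d = -5
  64a + 16b + 4c + d = 51
  216a + 36b + 6c + d = 267
  512a + 64b + 8c + d = 739
Solving the system yields a = 2, b = -4, c = -4, d = 3.
So f(n) = 2n^3 - 4n^2 - 4n + 3.
Check: f(2) = -5. ✓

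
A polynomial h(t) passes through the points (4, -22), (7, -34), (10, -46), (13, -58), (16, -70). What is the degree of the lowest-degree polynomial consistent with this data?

Forward differences of the values at t = 4, 7, 10, 13, 16:
  h  : -22  -34  -46  -58  -70
  Δ  : -12  -12  -12  -12
  Δ^2: 0  0  0
  Δ^3: 0  0
  Δ^4: 0
The first differences are constant (-12) and nonzero, while all higher differences vanish, so the minimal degree is 1.

1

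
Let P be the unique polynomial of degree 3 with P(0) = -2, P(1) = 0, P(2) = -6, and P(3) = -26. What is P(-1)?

-6

Using the Lagrange interpolation formula with nodes 0, 1, 2, 3:
  L_0(n) = (n - 1)(n - 2)(n - 3) / -6
  L_1(n) = n(n - 2)(n - 3) / 2
  L_2(n) = n(n - 1)(n - 3) / -2
  L_3(n) = n(n - 1)(n - 2) / 6
Then P(n) = -2·L_0(n) + 0·L_1(n) - 6·L_2(n) - 26·L_3(n).
Expanding and collecting terms gives P(n) = -n^3 - n^2 + 4n - 2.
Evaluating at n = -1: P(-1) = -6.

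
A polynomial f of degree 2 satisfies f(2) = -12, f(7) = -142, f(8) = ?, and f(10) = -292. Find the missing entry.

-186

The 3 known points determine the degree-2 polynomial uniquely.
Write f(s) = as^2 + bs + c. Substituting each data point gives a linear system:
  4a + 2b + c = -12
  49a + 7b + c = -142
  100a + 10b + c = -292
Solving the system yields a = -3, b = 1, c = -2.
So f(s) = -3s^2 + s - 2.
Then f(8) = -186.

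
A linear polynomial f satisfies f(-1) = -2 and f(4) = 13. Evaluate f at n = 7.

Using the Lagrange interpolation formula with nodes -1, 4:
  L_0(n) = (n - 4) / -5
  L_1(n) = (n + 1) / 5
Then f(n) = -2·L_0(n) + 13·L_1(n).
Expanding and collecting terms gives f(n) = 3n + 1.
Evaluating at n = 7: f(7) = 22.

22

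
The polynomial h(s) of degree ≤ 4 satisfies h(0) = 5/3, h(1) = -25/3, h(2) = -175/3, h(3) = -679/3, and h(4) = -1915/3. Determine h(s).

h(s) = -2s^4 - s^3 - 3s^2 - 4s + 5/3

Write h(s) = as^4 + bs^3 + cs^2 + ds + e. Substituting each data point gives a linear system:
  e = 5/3
  a + b + c + d + e = -25/3
  16a + 8b + 4c + 2d + e = -175/3
  81a + 27b + 9c + 3d + e = -679/3
  256a + 64b + 16c + 4d + e = -1915/3
Solving the system yields a = -2, b = -1, c = -3, d = -4, e = 5/3.
So h(s) = -2s⁴ - s³ - 3s² - 4s + 5/3.
Check: h(3) = -679/3. ✓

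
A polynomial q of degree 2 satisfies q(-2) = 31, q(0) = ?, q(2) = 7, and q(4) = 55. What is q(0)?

-1

The 3 known points determine the degree-2 polynomial uniquely.
Write q(u) = au^2 + bu + c. Substituting each data point gives a linear system:
  4a - 2b + c = 31
  4a + 2b + c = 7
  16a + 4b + c = 55
Solving the system yields a = 5, b = -6, c = -1.
So q(u) = 5u² - 6u - 1.
Then q(0) = -1.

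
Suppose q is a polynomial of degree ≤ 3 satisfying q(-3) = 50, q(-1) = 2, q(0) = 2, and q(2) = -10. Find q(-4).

Write q(s) = as^3 + bs^2 + cs + d. Substituting each data point gives a linear system:
  -27a + 9b - 3c + d = 50
  -a + b - c + d = 2
  d = 2
  8a + 4b + 2c + d = -10
Solving the system yields a = -2, b = 0, c = 2, d = 2.
So q(s) = -2s^3 + 2s + 2.
Then q(-4) = 122.

122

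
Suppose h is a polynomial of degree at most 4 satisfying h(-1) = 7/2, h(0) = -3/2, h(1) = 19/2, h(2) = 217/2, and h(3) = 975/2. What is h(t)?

Write h(t) = at^4 + bt^3 + ct^2 + dt + e. Substituting each data point gives a linear system:
  a - b + c - d + e = 7/2
  e = -3/2
  a + b + c + d + e = 19/2
  16a + 8b + 4c + 2d + e = 217/2
  81a + 27b + 9c + 3d + e = 975/2
Solving the system yields a = 5, b = 2, c = 3, d = 1, e = -3/2.
So h(t) = 5t^4 + 2t^3 + 3t^2 + t - 3/2.
Check: h(3) = 975/2. ✓

h(t) = 5t^4 + 2t^3 + 3t^2 + t - 3/2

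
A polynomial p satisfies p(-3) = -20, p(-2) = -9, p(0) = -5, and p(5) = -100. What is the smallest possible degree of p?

2

Divided differences on the nodes -3, -2, 0, 5:
  order 0: -20  -9  -5  -100
  order 1: 11  2  -19
  order 2: -3  -3
  order 3: 0
The order-2 divided differences are all -3 (nonzero) and every higher order vanishes, so the data lies on a polynomial of degree exactly 2.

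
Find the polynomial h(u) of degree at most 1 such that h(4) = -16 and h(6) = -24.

h(u) = -4u

Write h(u) = au + b. Substituting each data point gives a linear system:
  4a + b = -16
  6a + b = -24
Solving the system yields a = -4, b = 0.
So h(u) = -4u.
Check: h(4) = -16. ✓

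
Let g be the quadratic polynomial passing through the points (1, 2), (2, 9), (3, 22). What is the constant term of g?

Write g(t) = at^2 + bt + c. Substituting each data point gives a linear system:
  a + b + c = 2
  4a + 2b + c = 9
  9a + 3b + c = 22
Solving the system yields a = 3, b = -2, c = 1.
So g(t) = 3t^2 - 2t + 1.
The constant term is 1.

1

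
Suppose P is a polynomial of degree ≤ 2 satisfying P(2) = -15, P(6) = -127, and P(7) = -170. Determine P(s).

Write P(s) = as^2 + bs + c. Substituting each data point gives a linear system:
  4a + 2b + c = -15
  36a + 6b + c = -127
  49a + 7b + c = -170
Solving the system yields a = -3, b = -4, c = 5.
So P(s) = -3s^2 - 4s + 5.
Check: P(7) = -170. ✓

P(s) = -3s^2 - 4s + 5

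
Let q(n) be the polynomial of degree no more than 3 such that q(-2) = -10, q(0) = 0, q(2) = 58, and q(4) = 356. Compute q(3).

165

Forward differences of the values at n = -2, 0, 2, 4:
  q  : -10  0  58  356
  Δ  : 10  58  298
  Δ^2: 48  240
  Δ^3: 192
The third differences are constant, confirming degree 3.
Interpolating (Newton forward form) and evaluating at n = 3 gives q(3) = 165.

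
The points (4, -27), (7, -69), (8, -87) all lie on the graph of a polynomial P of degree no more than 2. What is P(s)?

P(s) = -s^2 - 3s + 1

Write P(s) = as^2 + bs + c. Substituting each data point gives a linear system:
  16a + 4b + c = -27
  49a + 7b + c = -69
  64a + 8b + c = -87
Solving the system yields a = -1, b = -3, c = 1.
So P(s) = -s^2 - 3s + 1.
Check: P(8) = -87. ✓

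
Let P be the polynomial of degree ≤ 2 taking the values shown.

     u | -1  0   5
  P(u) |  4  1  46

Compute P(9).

154

Using the Lagrange interpolation formula with nodes -1, 0, 5:
  L_0(u) = u(u - 5) / 6
  L_1(u) = (u + 1)(u - 5) / -5
  L_2(u) = (u + 1)u / 30
Then P(u) = 4·L_0(u) + 1·L_1(u) + 46·L_2(u).
Expanding and collecting terms gives P(u) = 2u^2 - u + 1.
Evaluating at u = 9: P(9) = 154.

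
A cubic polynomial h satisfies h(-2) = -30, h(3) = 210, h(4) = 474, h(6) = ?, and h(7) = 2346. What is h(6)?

1506

The 4 known points determine the degree-3 polynomial uniquely.
Write h(t) = at^3 + bt^2 + ct + d. Substituting each data point gives a linear system:
  -8a + 4b - 2c + d = -30
  27a + 9b + 3c + d = 210
  64a + 16b + 4c + d = 474
  343a + 49b + 7c + d = 2346
Solving the system yields a = 6, b = 6, c = 0, d = -6.
So h(t) = 6t^3 + 6t^2 - 6.
Then h(6) = 1506.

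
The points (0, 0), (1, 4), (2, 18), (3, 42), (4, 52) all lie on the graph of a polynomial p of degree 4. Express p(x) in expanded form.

Write p(x) = ax^4 + bx^3 + cx^2 + dx + e. Substituting each data point gives a linear system:
  e = 0
  a + b + c + d + e = 4
  16a + 8b + 4c + 2d + e = 18
  81a + 27b + 9c + 3d + e = 42
  256a + 64b + 16c + 4d + e = 52
Solving the system yields a = -1, b = 6, c = -6, d = 5, e = 0.
So p(x) = -x⁴ + 6x³ - 6x² + 5x.
Check: p(0) = 0. ✓

p(x) = -x^4 + 6x^3 - 6x^2 + 5x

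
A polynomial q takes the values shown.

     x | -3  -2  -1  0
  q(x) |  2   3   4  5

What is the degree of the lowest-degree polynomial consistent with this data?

1

Forward differences of the values at x = -3, -2, -1, 0:
  q  : 2  3  4  5
  Δ  : 1  1  1
  Δ^2: 0  0
  Δ^3: 0
The first differences are constant (1) and nonzero, while all higher differences vanish, so the minimal degree is 1.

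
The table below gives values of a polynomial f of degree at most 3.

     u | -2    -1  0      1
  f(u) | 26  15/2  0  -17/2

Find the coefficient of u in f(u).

-6

Write f(u) = au^3 + bu^2 + cu + d. Substituting each data point gives a linear system:
  -8a + 4b - 2c + d = 26
  -a + b - c + d = 15/2
  d = 0
  a + b + c + d = -17/2
Solving the system yields a = -2, b = -1/2, c = -6, d = 0.
So f(u) = -2u³ - (1/2)u² - 6u.
The coefficient of u is -6.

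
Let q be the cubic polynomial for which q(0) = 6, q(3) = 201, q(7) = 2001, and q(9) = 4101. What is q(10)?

5556

Write q(t) = at^3 + bt^2 + ct + d. Substituting each data point gives a linear system:
  d = 6
  27a + 9b + 3c + d = 201
  343a + 49b + 7c + d = 2001
  729a + 81b + 9c + d = 4101
Solving the system yields a = 5, b = 5, c = 5, d = 6.
So q(t) = 5t³ + 5t² + 5t + 6.
Then q(10) = 5556.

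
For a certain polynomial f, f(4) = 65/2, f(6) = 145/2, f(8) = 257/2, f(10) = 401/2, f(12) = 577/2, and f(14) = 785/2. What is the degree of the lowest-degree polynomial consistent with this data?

2

Forward differences of the values at s = 4, 6, 8, 10, 12, 14:
  f  : 65/2  145/2  257/2  401/2  577/2  785/2
  Δ  : 40  56  72  88  104
  Δ^2: 16  16  16  16
  Δ^3: 0  0  0
  Δ^4: 0  0
  Δ^5: 0
The second differences are constant (16) and nonzero, while all higher differences vanish, so the minimal degree is 2.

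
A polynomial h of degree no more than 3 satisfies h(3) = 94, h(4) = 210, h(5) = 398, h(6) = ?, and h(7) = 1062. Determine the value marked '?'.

676

The 4 known points determine the degree-3 polynomial uniquely.
Write h(n) = an^3 + bn^2 + cn + d. Substituting each data point gives a linear system:
  27a + 9b + 3c + d = 94
  64a + 16b + 4c + d = 210
  125a + 25b + 5c + d = 398
  343a + 49b + 7c + d = 1062
Solving the system yields a = 3, b = 0, c = 5, d = -2.
So h(n) = 3n³ + 5n - 2.
Then h(6) = 676.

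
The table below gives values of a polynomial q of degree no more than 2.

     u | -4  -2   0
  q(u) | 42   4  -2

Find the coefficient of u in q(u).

Write q(u) = au^2 + bu + c. Substituting each data point gives a linear system:
  16a - 4b + c = 42
  4a - 2b + c = 4
  c = -2
Solving the system yields a = 4, b = 5, c = -2.
So q(u) = 4u² + 5u - 2.
The coefficient of u is 5.

5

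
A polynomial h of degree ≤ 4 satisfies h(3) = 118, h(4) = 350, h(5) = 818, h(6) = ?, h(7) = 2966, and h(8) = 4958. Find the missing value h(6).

The 5 known points determine the degree-4 polynomial uniquely.
Write h(x) = ax^4 + bx^3 + cx^2 + dx + e. Substituting each data point gives a linear system:
  81a + 27b + 9c + 3d + e = 118
  256a + 64b + 16c + 4d + e = 350
  625a + 125b + 25c + 5d + e = 818
  2401a + 343b + 49c + 7d + e = 2966
  4096a + 512b + 64c + 8d + e = 4958
Solving the system yields a = 1, b = 2, c = -3, d = 4, e = -2.
So h(x) = x⁴ + 2x³ - 3x² + 4x - 2.
Then h(6) = 1642.

1642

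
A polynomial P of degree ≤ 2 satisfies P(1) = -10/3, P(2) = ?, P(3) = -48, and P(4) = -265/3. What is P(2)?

The 3 known points determine the degree-2 polynomial uniquely.
Write P(t) = at^2 + bt + c. Substituting each data point gives a linear system:
  a + b + c = -10/3
  9a + 3b + c = -48
  16a + 4b + c = -265/3
Solving the system yields a = -6, b = 5/3, c = 1.
So P(t) = -6t^2 + (5/3)t + 1.
Then P(2) = -59/3.

-59/3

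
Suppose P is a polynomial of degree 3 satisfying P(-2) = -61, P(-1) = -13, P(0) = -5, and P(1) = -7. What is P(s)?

P(s) = 5s^3 - 5s^2 - 2s - 5

Write P(s) = as^3 + bs^2 + cs + d. Substituting each data point gives a linear system:
  -8a + 4b - 2c + d = -61
  -a + b - c + d = -13
  d = -5
  a + b + c + d = -7
Solving the system yields a = 5, b = -5, c = -2, d = -5.
So P(s) = 5s³ - 5s² - 2s - 5.
Check: P(0) = -5. ✓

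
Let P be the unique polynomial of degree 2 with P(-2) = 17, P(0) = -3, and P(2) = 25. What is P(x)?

Write P(x) = ax^2 + bx + c. Substituting each data point gives a linear system:
  4a - 2b + c = 17
  c = -3
  4a + 2b + c = 25
Solving the system yields a = 6, b = 2, c = -3.
So P(x) = 6x² + 2x - 3.
Check: P(-2) = 17. ✓

P(x) = 6x^2 + 2x - 3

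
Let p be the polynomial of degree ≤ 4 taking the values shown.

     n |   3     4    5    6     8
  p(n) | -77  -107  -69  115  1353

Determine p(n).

Using the Lagrange interpolation formula with nodes 3, 4, 5, 6, 8:
  L_0(n) = (n - 4)(n - 5)(n - 6)(n - 8) / 30
  L_1(n) = (n - 3)(n - 5)(n - 6)(n - 8) / -8
  L_2(n) = (n - 3)(n - 4)(n - 6)(n - 8) / 6
  L_3(n) = (n - 3)(n - 4)(n - 5)(n - 8) / -12
  L_4(n) = (n - 3)(n - 4)(n - 5)(n - 6) / 120
Then p(n) = -77·L_0(n) - 107·L_1(n) - 69·L_2(n) + 115·L_3(n) + 1353·L_4(n).
Expanding and collecting terms gives p(n) = n^4 - 5n^3 - 3n^2 + n + 1.
Check: p(8) = 1353. ✓

p(n) = n^4 - 5n^3 - 3n^2 + n + 1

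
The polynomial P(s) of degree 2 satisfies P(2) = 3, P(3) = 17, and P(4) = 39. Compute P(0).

Forward differences of the values at s = 2, 3, 4:
  P  : 3  17  39
  Δ  : 14  22
  Δ^2: 8
The second differences are constant, confirming degree 2.
Interpolating (Newton forward form) and evaluating at s = 0 gives P(0) = -1.

-1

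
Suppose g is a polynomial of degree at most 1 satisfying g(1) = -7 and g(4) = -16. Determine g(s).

g(s) = -3s - 4

Write g(s) = as + b. Substituting each data point gives a linear system:
  a + b = -7
  4a + b = -16
Solving the system yields a = -3, b = -4.
So g(s) = -3s - 4.
Check: g(1) = -7. ✓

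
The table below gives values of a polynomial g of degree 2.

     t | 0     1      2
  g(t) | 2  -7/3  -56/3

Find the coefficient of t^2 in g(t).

Write g(t) = at^2 + bt + c. Substituting each data point gives a linear system:
  c = 2
  a + b + c = -7/3
  4a + 2b + c = -56/3
Solving the system yields a = -6, b = 5/3, c = 2.
So g(t) = -6t² + (5/3)t + 2.
The leading coefficient is -6.

-6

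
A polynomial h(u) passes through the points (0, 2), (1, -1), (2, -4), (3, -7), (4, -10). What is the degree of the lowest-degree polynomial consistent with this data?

1

Forward differences of the values at u = 0, 1, 2, 3, 4:
  h  : 2  -1  -4  -7  -10
  Δ  : -3  -3  -3  -3
  Δ^2: 0  0  0
  Δ^3: 0  0
  Δ^4: 0
The first differences are constant (-3) and nonzero, while all higher differences vanish, so the minimal degree is 1.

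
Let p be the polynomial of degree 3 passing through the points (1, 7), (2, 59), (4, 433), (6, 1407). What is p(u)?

Write p(u) = au^3 + bu^2 + cu + d. Substituting each data point gives a linear system:
  a + b + c + d = 7
  8a + 4b + 2c + d = 59
  64a + 16b + 4c + d = 433
  216a + 36b + 6c + d = 1407
Solving the system yields a = 6, b = 3, c = 1, d = -3.
So p(u) = 6u³ + 3u² + u - 3.
Check: p(6) = 1407. ✓

p(u) = 6u^3 + 3u^2 + u - 3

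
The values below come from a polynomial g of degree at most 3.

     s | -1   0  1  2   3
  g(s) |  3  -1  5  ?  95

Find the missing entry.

On equispaced nodes a degree-3 polynomial has vanishing fourth forward difference, so
  g(-1) - 4·g(0) + 6·g(1) - 4·g(2) + g(3) = 0.
Substituting the known values and solving for g(2):
  -4·g(2) = -132
  g(2) = 33.

33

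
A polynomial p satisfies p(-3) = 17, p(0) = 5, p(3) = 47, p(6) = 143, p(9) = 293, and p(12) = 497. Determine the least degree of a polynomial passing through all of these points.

2

Forward differences of the values at x = -3, 0, 3, 6, 9, 12:
  p  : 17  5  47  143  293  497
  Δ  : -12  42  96  150  204
  Δ^2: 54  54  54  54
  Δ^3: 0  0  0
  Δ^4: 0  0
  Δ^5: 0
The second differences are constant (54) and nonzero, while all higher differences vanish, so the minimal degree is 2.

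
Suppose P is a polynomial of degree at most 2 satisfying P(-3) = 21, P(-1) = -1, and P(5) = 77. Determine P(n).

P(n) = 3n^2 + n - 3

Write P(n) = an^2 + bn + c. Substituting each data point gives a linear system:
  9a - 3b + c = 21
  a - b + c = -1
  25a + 5b + c = 77
Solving the system yields a = 3, b = 1, c = -3.
So P(n) = 3n^2 + n - 3.
Check: P(5) = 77. ✓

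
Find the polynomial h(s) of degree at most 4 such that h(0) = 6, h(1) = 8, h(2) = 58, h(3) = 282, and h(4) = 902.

h(s) = 4s^4 - 3s^3 + 5s^2 - 4s + 6

Write h(s) = as^4 + bs^3 + cs^2 + ds + e. Substituting each data point gives a linear system:
  e = 6
  a + b + c + d + e = 8
  16a + 8b + 4c + 2d + e = 58
  81a + 27b + 9c + 3d + e = 282
  256a + 64b + 16c + 4d + e = 902
Solving the system yields a = 4, b = -3, c = 5, d = -4, e = 6.
So h(s) = 4s^4 - 3s^3 + 5s^2 - 4s + 6.
Check: h(4) = 902. ✓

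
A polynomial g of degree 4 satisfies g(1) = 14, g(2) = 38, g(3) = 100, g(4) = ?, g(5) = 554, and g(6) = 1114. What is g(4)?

248

The 5 known points determine the degree-4 polynomial uniquely.
Write g(n) = an^4 + bn^3 + cn^2 + dn + e. Substituting each data point gives a linear system:
  a + b + c + d + e = 14
  16a + 8b + 4c + 2d + e = 38
  81a + 27b + 9c + 3d + e = 100
  625a + 125b + 25c + 5d + e = 554
  1296a + 216b + 36c + 6d + e = 1114
Solving the system yields a = 1, b = -2, c = 6, d = 5, e = 4.
So g(n) = n^4 - 2n^3 + 6n^2 + 5n + 4.
Then g(4) = 248.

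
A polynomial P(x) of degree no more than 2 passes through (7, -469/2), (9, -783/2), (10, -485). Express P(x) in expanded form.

Using the Lagrange interpolation formula with nodes 7, 9, 10:
  L_0(x) = (x - 9)(x - 10) / 6
  L_1(x) = (x - 7)(x - 10) / -2
  L_2(x) = (x - 7)(x - 9) / 3
Then P(x) = -469/2·L_0(x) - 783/2·L_1(x) - 485·L_2(x).
Expanding and collecting terms gives P(x) = -5x² + (3/2)x.
Check: P(9) = -783/2. ✓

P(x) = -5x^2 + (3/2)x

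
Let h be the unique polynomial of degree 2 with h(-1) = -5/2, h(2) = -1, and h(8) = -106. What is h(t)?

h(t) = -2t^2 + (5/2)t + 2

Using the Lagrange interpolation formula with nodes -1, 2, 8:
  L_0(t) = (t - 2)(t - 8) / 27
  L_1(t) = (t + 1)(t - 8) / -18
  L_2(t) = (t + 1)(t - 2) / 54
Then h(t) = -5/2·L_0(t) - 1·L_1(t) - 106·L_2(t).
Expanding and collecting terms gives h(t) = -2t² + (5/2)t + 2.
Check: h(-1) = -5/2. ✓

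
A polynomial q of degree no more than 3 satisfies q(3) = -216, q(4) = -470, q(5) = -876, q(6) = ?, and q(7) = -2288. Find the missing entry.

-1470

The 4 known points determine the degree-3 polynomial uniquely.
Write q(s) = as^3 + bs^2 + cs + d. Substituting each data point gives a linear system:
  27a + 9b + 3c + d = -216
  64a + 16b + 4c + d = -470
  125a + 25b + 5c + d = -876
  343a + 49b + 7c + d = -2288
Solving the system yields a = -6, b = -4, c = -4, d = -6.
So q(s) = -6s^3 - 4s^2 - 4s - 6.
Then q(6) = -1470.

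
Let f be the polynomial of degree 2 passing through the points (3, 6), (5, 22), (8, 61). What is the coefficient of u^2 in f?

Write f(u) = au^2 + bu + c. Substituting each data point gives a linear system:
  9a + 3b + c = 6
  25a + 5b + c = 22
  64a + 8b + c = 61
Solving the system yields a = 1, b = 0, c = -3.
So f(u) = u² - 3.
The leading coefficient is 1.

1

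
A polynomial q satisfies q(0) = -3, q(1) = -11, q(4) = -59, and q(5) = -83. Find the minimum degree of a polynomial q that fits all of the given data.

Divided differences on the nodes 0, 1, 4, 5:
  order 0: -3  -11  -59  -83
  order 1: -8  -16  -24
  order 2: -2  -2
  order 3: 0
The order-2 divided differences are all -2 (nonzero) and every higher order vanishes, so the data lies on a polynomial of degree exactly 2.

2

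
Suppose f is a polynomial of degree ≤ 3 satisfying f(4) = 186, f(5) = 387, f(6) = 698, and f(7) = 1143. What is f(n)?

f(n) = 4n^3 - 5n^2 + 2n + 2

Write f(n) = an^3 + bn^2 + cn + d. Substituting each data point gives a linear system:
  64a + 16b + 4c + d = 186
  125a + 25b + 5c + d = 387
  216a + 36b + 6c + d = 698
  343a + 49b + 7c + d = 1143
Solving the system yields a = 4, b = -5, c = 2, d = 2.
So f(n) = 4n^3 - 5n^2 + 2n + 2.
Check: f(4) = 186. ✓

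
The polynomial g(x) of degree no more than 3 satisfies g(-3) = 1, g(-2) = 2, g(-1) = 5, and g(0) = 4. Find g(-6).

70

Write g(x) = ax^3 + bx^2 + cx + d. Substituting each data point gives a linear system:
  -27a + 9b - 3c + d = 1
  -8a + 4b - 2c + d = 2
  -a + b - c + d = 5
  d = 4
Solving the system yields a = -1, b = -5, c = -5, d = 4.
So g(x) = -x^3 - 5x^2 - 5x + 4.
Then g(-6) = 70.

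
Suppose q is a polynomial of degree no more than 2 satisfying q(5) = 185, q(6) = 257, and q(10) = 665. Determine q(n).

Using the Lagrange interpolation formula with nodes 5, 6, 10:
  L_0(n) = (n - 6)(n - 10) / 5
  L_1(n) = (n - 5)(n - 10) / -4
  L_2(n) = (n - 5)(n - 6) / 20
Then q(n) = 185·L_0(n) + 257·L_1(n) + 665·L_2(n).
Expanding and collecting terms gives q(n) = 6n² + 6n + 5.
Check: q(10) = 665. ✓

q(n) = 6n^2 + 6n + 5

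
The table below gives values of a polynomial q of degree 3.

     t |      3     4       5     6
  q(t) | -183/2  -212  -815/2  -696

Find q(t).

q(t) = -3t^3 - (3/2)t^2 + t

Write q(t) = at^3 + bt^2 + ct + d. Substituting each data point gives a linear system:
  27a + 9b + 3c + d = -183/2
  64a + 16b + 4c + d = -212
  125a + 25b + 5c + d = -815/2
  216a + 36b + 6c + d = -696
Solving the system yields a = -3, b = -3/2, c = 1, d = 0.
So q(t) = -3t^3 - (3/2)t^2 + t.
Check: q(3) = -183/2. ✓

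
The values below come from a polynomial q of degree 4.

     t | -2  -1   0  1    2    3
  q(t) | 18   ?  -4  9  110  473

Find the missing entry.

The 5 known points determine the degree-4 polynomial uniquely.
Write q(t) = at^4 + bt^3 + ct^2 + dt + e. Substituting each data point gives a linear system:
  16a - 8b + 4c - 2d + e = 18
  e = -4
  a + b + c + d + e = 9
  16a + 8b + 4c + 2d + e = 110
  81a + 27b + 9c + 3d + e = 473
Solving the system yields a = 4, b = 5, c = 1, d = 3, e = -4.
So q(t) = 4t⁴ + 5t³ + t² + 3t - 4.
Then q(-1) = -7.

-7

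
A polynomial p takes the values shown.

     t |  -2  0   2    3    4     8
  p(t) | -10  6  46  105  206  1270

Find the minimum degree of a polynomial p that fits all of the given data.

Divided differences on the nodes -2, 0, 2, 3, 4, 8:
  order 0: -10  6  46  105  206  1270
  order 1: 8  20  59  101  266
  order 2: 3  13  21  33
  order 3: 2  2  2
  order 4: 0  0
  order 5: 0
The order-3 divided differences are all 2 (nonzero) and every higher order vanishes, so the data lies on a polynomial of degree exactly 3.

3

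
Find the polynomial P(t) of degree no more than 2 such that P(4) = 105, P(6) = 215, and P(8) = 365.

Using the Lagrange interpolation formula with nodes 4, 6, 8:
  L_0(t) = (t - 6)(t - 8) / 8
  L_1(t) = (t - 4)(t - 8) / -4
  L_2(t) = (t - 4)(t - 6) / 8
Then P(t) = 105·L_0(t) + 215·L_1(t) + 365·L_2(t).
Expanding and collecting terms gives P(t) = 5t² + 5t + 5.
Check: P(6) = 215. ✓

P(t) = 5t^2 + 5t + 5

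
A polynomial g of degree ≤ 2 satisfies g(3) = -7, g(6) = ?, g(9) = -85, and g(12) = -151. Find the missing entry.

The 3 known points determine the degree-2 polynomial uniquely.
Write g(n) = an^2 + bn + c. Substituting each data point gives a linear system:
  9a + 3b + c = -7
  81a + 9b + c = -85
  144a + 12b + c = -151
Solving the system yields a = -1, b = -1, c = 5.
So g(n) = -n^2 - n + 5.
Then g(6) = -37.

-37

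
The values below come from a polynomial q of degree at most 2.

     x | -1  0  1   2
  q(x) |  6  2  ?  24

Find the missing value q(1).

On equispaced nodes a degree-2 polynomial has vanishing third forward difference, so
  - q(-1) + 3·q(0) - 3·q(1) + q(2) = 0.
Substituting the known values and solving for q(1):
  -3·q(1) = -24
  q(1) = 8.

8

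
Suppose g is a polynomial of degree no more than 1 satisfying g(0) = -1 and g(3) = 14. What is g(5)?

Write g(n) = an + b. Substituting each data point gives a linear system:
  b = -1
  3a + b = 14
Solving the system yields a = 5, b = -1.
So g(n) = 5n - 1.
Then g(5) = 24.

24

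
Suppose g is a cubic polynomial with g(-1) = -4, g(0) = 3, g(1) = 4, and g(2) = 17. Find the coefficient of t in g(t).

Write g(t) = at^3 + bt^2 + ct + d. Substituting each data point gives a linear system:
  -a + b - c + d = -4
  d = 3
  a + b + c + d = 4
  8a + 4b + 2c + d = 17
Solving the system yields a = 3, b = -3, c = 1, d = 3.
So g(t) = 3t³ - 3t² + t + 3.
The coefficient of t is 1.

1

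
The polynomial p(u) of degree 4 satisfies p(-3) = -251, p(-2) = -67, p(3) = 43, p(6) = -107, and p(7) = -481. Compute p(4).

71

Using the Lagrange interpolation formula with nodes -3, -2, 3, 6, 7:
  L_0(u) = (u + 2)(u - 3)(u - 6)(u - 7) / 540
  L_1(u) = (u + 3)(u - 3)(u - 6)(u - 7) / -360
  L_2(u) = (u + 3)(u + 2)(u - 6)(u - 7) / 360
  L_3(u) = (u + 3)(u + 2)(u - 3)(u - 7) / -216
  L_4(u) = (u + 3)(u + 2)(u - 3)(u - 6) / 360
Then p(u) = -251·L_0(u) - 67·L_1(u) + 43·L_2(u) - 107·L_3(u) - 481·L_4(u).
Expanding and collecting terms gives p(u) = -u^4 + 6u^3 - 2u^2 - 5u - 5.
Evaluating at u = 4: p(4) = 71.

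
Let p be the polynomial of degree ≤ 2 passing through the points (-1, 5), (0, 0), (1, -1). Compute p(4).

Write p(x) = ax^2 + bx + c. Substituting each data point gives a linear system:
  a - b + c = 5
  c = 0
  a + b + c = -1
Solving the system yields a = 2, b = -3, c = 0.
So p(x) = 2x² - 3x.
Then p(4) = 20.

20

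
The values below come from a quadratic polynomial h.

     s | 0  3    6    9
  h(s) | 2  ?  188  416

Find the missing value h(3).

On equispaced nodes a degree-2 polynomial has vanishing third forward difference, so
  - h(0) + 3·h(3) - 3·h(6) + h(9) = 0.
Substituting the known values and solving for h(3):
  3·h(3) = 150
  h(3) = 50.

50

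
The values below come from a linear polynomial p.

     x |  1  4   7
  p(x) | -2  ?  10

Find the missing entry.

The 2 known points determine the degree-1 polynomial uniquely.
Write p(x) = ax + b. Substituting each data point gives a linear system:
  a + b = -2
  7a + b = 10
Solving the system yields a = 2, b = -4.
So p(x) = 2x - 4.
Then p(4) = 4.

4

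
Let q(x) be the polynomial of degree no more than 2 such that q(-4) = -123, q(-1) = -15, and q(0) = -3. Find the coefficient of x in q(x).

6

Write q(x) = ax^2 + bx + c. Substituting each data point gives a linear system:
  16a - 4b + c = -123
  a - b + c = -15
  c = -3
Solving the system yields a = -6, b = 6, c = -3.
So q(x) = -6x² + 6x - 3.
The coefficient of x is 6.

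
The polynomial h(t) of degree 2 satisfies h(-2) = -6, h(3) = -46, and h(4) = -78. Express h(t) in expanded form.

Write h(t) = at^2 + bt + c. Substituting each data point gives a linear system:
  4a - 2b + c = -6
  9a + 3b + c = -46
  16a + 4b + c = -78
Solving the system yields a = -4, b = -4, c = 2.
So h(t) = -4t^2 - 4t + 2.
Check: h(-2) = -6. ✓

h(t) = -4t^2 - 4t + 2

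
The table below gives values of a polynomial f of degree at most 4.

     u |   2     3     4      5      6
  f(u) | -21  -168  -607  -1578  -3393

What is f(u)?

Using the Lagrange interpolation formula with nodes 2, 3, 4, 5, 6:
  L_0(u) = (u - 3)(u - 4)(u - 5)(u - 6) / 24
  L_1(u) = (u - 2)(u - 4)(u - 5)(u - 6) / -6
  L_2(u) = (u - 2)(u - 3)(u - 5)(u - 6) / 4
  L_3(u) = (u - 2)(u - 3)(u - 4)(u - 6) / -6
  L_4(u) = (u - 2)(u - 3)(u - 4)(u - 5) / 24
Then f(u) = -21·L_0(u) - 168·L_1(u) - 607·L_2(u) - 1578·L_3(u) - 3393·L_4(u).
Expanding and collecting terms gives f(u) = -3u⁴ + 2u³ + u² + 5u - 3.
Check: f(2) = -21. ✓

f(u) = -3u^4 + 2u^3 + u^2 + 5u - 3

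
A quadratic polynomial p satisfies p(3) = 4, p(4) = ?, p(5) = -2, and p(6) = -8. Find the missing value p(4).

2

On equispaced nodes a degree-2 polynomial has vanishing third forward difference, so
  - p(3) + 3·p(4) - 3·p(5) + p(6) = 0.
Substituting the known values and solving for p(4):
  3·p(4) = 6
  p(4) = 2.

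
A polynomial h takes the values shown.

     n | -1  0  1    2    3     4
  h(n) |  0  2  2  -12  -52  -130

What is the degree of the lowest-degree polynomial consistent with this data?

3

Forward differences of the values at n = -1, 0, 1, 2, 3, 4:
  h  : 0  2  2  -12  -52  -130
  Δ  : 2  0  -14  -40  -78
  Δ^2: -2  -14  -26  -38
  Δ^3: -12  -12  -12
  Δ^4: 0  0
  Δ^5: 0
The third differences are constant (-12) and nonzero, while all higher differences vanish, so the minimal degree is 3.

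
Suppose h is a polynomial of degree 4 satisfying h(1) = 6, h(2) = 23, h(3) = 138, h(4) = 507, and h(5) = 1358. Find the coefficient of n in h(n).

Write h(n) = an^4 + bn^3 + cn^2 + dn + e. Substituting each data point gives a linear system:
  a + b + c + d + e = 6
  16a + 8b + 4c + 2d + e = 23
  81a + 27b + 9c + 3d + e = 138
  256a + 64b + 16c + 4d + e = 507
  625a + 125b + 25c + 5d + e = 1358
Solving the system yields a = 3, b = -4, c = -2, d = 6, e = 3.
So h(n) = 3n⁴ - 4n³ - 2n² + 6n + 3.
The coefficient of n is 6.

6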